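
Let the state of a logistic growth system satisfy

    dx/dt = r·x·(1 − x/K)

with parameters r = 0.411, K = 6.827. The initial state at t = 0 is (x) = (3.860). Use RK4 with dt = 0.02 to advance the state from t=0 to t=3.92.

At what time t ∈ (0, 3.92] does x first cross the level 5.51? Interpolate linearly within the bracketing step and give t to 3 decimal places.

t = 2.842

t=0.000: state=(3.860)
step 1 (dt=0.02): k1=(0.689), k2=(0.689), k3=(0.689), k4=(0.689); state += dt/6·(k1+2k2+2k3+k4)
t=0.020: state=(3.874)
t=0.040: state=(3.888)
t=0.060: state=(3.901)
continuing one RK4 step at a time; state shown every 10 steps (Δt=0.2):
t=0.200: state=(3.997)
t=0.400: state=(4.132)
t=0.600: state=(4.265)
t=0.800: state=(4.395)
t=1.000: state=(4.522)
t=1.200: state=(4.646)
t=1.400: state=(4.766)
t=1.600: state=(4.883)
t=1.800: state=(4.995)
t=2.000: state=(5.103)
t=2.200: state=(5.207)
t=2.400: state=(5.306)
t=2.600: state=(5.401)
t=2.800: state=(5.492)
t=2.840: state=(5.509)
next step: t=2.860: state=(5.518) — x has crossed 5.51
linear interpolation between t=2.840 (5.50909) and t=2.860 (5.51781) → t≈2.842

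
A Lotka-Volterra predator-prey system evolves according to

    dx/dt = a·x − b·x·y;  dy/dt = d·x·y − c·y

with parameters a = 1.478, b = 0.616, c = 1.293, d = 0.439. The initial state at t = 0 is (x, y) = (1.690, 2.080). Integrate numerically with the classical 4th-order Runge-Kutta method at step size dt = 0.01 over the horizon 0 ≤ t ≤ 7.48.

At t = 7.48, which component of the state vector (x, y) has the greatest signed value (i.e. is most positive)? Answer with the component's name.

t=0.000: state=(1.690, 2.080)
step 1 (dt=0.01): k1=(0.332, -1.146), k2=(0.339, -1.142), k3=(0.339, -1.142), k4=(0.345, -1.137); state += dt/6·(k1+2k2+2k3+k4)
t=0.010: state=(1.693, 2.069)
t=0.020: state=(1.697, 2.057)
t=0.030: state=(1.701, 2.046)
continuing one RK4 step at a time; state shown every 25 steps (Δt=0.25):
t=0.250: state=(1.812, 1.823)
t=0.500: state=(2.012, 1.627)
t=0.750: state=(2.292, 1.490)
t=1.000: state=(2.654, 1.413)
t=1.250: state=(3.095, 1.402)
t=1.500: state=(3.595, 1.464)
t=1.750: state=(4.109, 1.617)
t=2.000: state=(4.548, 1.885)
t=2.250: state=(4.782, 2.282)
t=2.500: state=(4.688, 2.787)
t=2.750: state=(4.241, 3.302)
t=3.000: state=(3.577, 3.674)
t=3.250: state=(2.902, 3.792)
t=3.500: state=(2.360, 3.658)
t=3.750: state=(1.987, 3.356)
t=4.000: state=(1.764, 2.980)
t=4.250: state=(1.662, 2.601)
t=4.500: state=(1.655, 2.256)
t=4.750: state=(1.732, 1.965)
t=5.000: state=(1.886, 1.734)
t=5.250: state=(2.119, 1.562)
t=5.500: state=(2.434, 1.450)
t=5.750: state=(2.830, 1.400)
t=6.000: state=(3.299, 1.418)
t=6.250: state=(3.813, 1.516)
t=6.500: state=(4.309, 1.714)
t=6.750: state=(4.679, 2.035)
t=7.000: state=(4.788, 2.484)
t=7.250: state=(4.540, 3.010)
t=7.480: state=(4.030, 3.452)
compare at T: x=4.030, y=3.452

largest component: x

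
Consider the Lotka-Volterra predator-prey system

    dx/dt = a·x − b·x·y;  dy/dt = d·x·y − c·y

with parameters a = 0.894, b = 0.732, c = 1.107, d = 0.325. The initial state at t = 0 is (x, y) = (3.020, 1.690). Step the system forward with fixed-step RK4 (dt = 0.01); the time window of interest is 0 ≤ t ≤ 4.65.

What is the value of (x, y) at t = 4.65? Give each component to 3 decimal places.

(x, y) = (4.658, 1.206)

t=0.000: state=(3.020, 1.690)
step 1 (dt=0.01): k1=(-1.036, -0.212), k2=(-1.032, -0.215), k3=(-1.032, -0.215), k4=(-1.028, -0.217); state += dt/6·(k1+2k2+2k3+k4)
t=0.010: state=(3.010, 1.688)
t=0.020: state=(2.999, 1.686)
t=0.030: state=(2.989, 1.683)
continuing one RK4 step at a time; state shown every 20 steps (Δt=0.2):
t=0.200: state=(2.830, 1.638)
t=0.400: state=(2.676, 1.569)
t=0.600: state=(2.557, 1.490)
t=0.800: state=(2.473, 1.406)
t=1.000: state=(2.422, 1.321)
t=1.200: state=(2.402, 1.238)
t=1.400: state=(2.410, 1.160)
t=1.600: state=(2.444, 1.088)
t=1.800: state=(2.504, 1.024)
t=2.000: state=(2.589, 0.969)
t=2.200: state=(2.696, 0.922)
t=2.400: state=(2.825, 0.884)
t=2.600: state=(2.975, 0.855)
t=2.800: state=(3.143, 0.836)
t=3.000: state=(3.328, 0.826)
t=3.200: state=(3.527, 0.828)
t=3.400: state=(3.733, 0.840)
t=3.600: state=(3.941, 0.864)
t=3.800: state=(4.143, 0.900)
t=4.000: state=(4.327, 0.950)
t=4.200: state=(4.483, 1.014)
t=4.400: state=(4.595, 1.092)
t=4.600: state=(4.653, 1.182)
t=4.650: state=(4.658, 1.206)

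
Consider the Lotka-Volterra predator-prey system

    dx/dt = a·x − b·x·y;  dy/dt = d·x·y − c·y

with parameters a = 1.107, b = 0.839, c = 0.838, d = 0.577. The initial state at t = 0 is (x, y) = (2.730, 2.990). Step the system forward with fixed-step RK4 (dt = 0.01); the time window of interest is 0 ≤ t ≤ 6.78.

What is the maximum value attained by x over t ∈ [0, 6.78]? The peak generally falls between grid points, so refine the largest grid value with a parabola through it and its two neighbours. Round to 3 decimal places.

max x = 4.223

t=0.000: state=(2.730, 2.990)
step 1 (dt=0.01): k1=(-3.826, 2.204), k2=(-3.825, 2.179), k3=(-3.824, 2.179), k4=(-3.822, 2.154); state += dt/6·(k1+2k2+2k3+k4)
t=0.010: state=(2.692, 3.012)
t=0.020: state=(2.654, 3.033)
t=0.030: state=(2.615, 3.054)
continuing one RK4 step at a time; state shown every 25 steps (Δt=0.25):
t=0.250: state=(1.837, 3.364)
t=0.500: state=(1.188, 3.382)
t=0.750: state=(0.787, 3.154)
t=1.000: state=(0.554, 2.814)
t=1.250: state=(0.421, 2.446)
t=1.500: state=(0.345, 2.095)
t=1.750: state=(0.303, 1.780)
t=2.000: state=(0.284, 1.506)
t=2.250: state=(0.280, 1.272)
t=2.500: state=(0.289, 1.074)
t=2.750: state=(0.309, 0.909)
t=3.000: state=(0.342, 0.773)
t=3.250: state=(0.388, 0.661)
t=3.500: state=(0.450, 0.569)
t=3.750: state=(0.531, 0.495)
t=4.000: state=(0.636, 0.437)
t=4.250: state=(0.769, 0.392)
t=4.500: state=(0.937, 0.359)
t=4.750: state=(1.149, 0.338)
t=5.000: state=(1.413, 0.330)
t=5.250: state=(1.739, 0.336)
t=5.500: state=(2.133, 0.360)
t=5.750: state=(2.596, 0.410)
t=6.000: state=(3.115, 0.502)
t=6.250: state=(3.641, 0.662)
t=6.500: state=(4.070, 0.939)
t=6.750: state=(4.219, 1.391)
t=6.780: state=(4.208, 1.459)
largest grid value and its neighbours: x(6.710)=4.22312, x(6.720)=4.22326, x(6.730)=4.22265
parabola through these three points peaks at t≈6.717 with x≈4.22330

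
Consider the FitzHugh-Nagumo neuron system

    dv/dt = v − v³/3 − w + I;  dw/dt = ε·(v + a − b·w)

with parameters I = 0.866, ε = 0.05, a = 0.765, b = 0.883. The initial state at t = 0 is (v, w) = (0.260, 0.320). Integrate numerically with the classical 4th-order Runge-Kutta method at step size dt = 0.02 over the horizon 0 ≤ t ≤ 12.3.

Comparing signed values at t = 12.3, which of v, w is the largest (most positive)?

t=0.000: state=(0.260, 0.320)
step 1 (dt=0.02): k1=(0.800, 0.037), k2=(0.807, 0.038), k3=(0.807, 0.038), k4=(0.814, 0.038); state += dt/6·(k1+2k2+2k3+k4)
t=0.020: state=(0.276, 0.321)
t=0.040: state=(0.293, 0.322)
t=0.060: state=(0.309, 0.322)
continuing one RK4 step at a time; state shown every 25 steps (Δt=0.5):
t=0.500: state=(0.748, 0.344)
t=1.000: state=(1.318, 0.381)
t=1.500: state=(1.704, 0.430)
t=2.000: state=(1.846, 0.483)
t=2.500: state=(1.875, 0.538)
t=3.000: state=(1.867, 0.591)
t=3.500: state=(1.850, 0.643)
t=4.000: state=(1.830, 0.694)
t=4.500: state=(1.809, 0.743)
t=5.000: state=(1.788, 0.790)
t=5.500: state=(1.767, 0.835)
t=6.000: state=(1.746, 0.879)
t=6.500: state=(1.725, 0.922)
t=7.000: state=(1.704, 0.963)
t=7.500: state=(1.683, 1.003)
t=8.000: state=(1.661, 1.041)
t=8.500: state=(1.640, 1.078)
t=9.000: state=(1.619, 1.114)
t=9.500: state=(1.597, 1.148)
t=10.000: state=(1.575, 1.181)
t=10.500: state=(1.554, 1.213)
t=11.000: state=(1.532, 1.244)
t=11.500: state=(1.510, 1.273)
t=12.000: state=(1.487, 1.301)
t=12.300: state=(1.474, 1.318)
compare at T: v=1.474, w=1.318

largest component: v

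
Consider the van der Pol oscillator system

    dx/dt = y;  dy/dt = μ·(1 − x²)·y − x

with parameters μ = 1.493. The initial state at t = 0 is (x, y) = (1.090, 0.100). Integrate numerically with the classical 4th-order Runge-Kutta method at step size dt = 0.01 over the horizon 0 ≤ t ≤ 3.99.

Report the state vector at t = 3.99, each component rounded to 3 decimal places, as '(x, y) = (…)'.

(x, y) = (-1.226, 0.797)

t=0.000: state=(1.090, 0.100)
step 1 (dt=0.01): k1=(0.100, -1.118), k2=(0.094, -1.117), k3=(0.094, -1.117), k4=(0.089, -1.116); state += dt/6·(k1+2k2+2k3+k4)
t=0.010: state=(1.091, 0.089)
t=0.020: state=(1.092, 0.078)
t=0.030: state=(1.092, 0.067)
continuing one RK4 step at a time; state shown every 20 steps (Δt=0.2):
t=0.200: state=(1.088, -0.118)
t=0.400: state=(1.044, -0.323)
t=0.600: state=(0.959, -0.523)
t=0.800: state=(0.833, -0.740)
t=1.000: state=(0.660, -1.004)
t=1.200: state=(0.426, -1.359)
t=1.400: state=(0.107, -1.852)
t=1.600: state=(-0.323, -2.457)
t=1.800: state=(-0.862, -2.843)
t=2.000: state=(-1.401, -2.370)
t=2.200: state=(-1.763, -1.230)
t=2.400: state=(-1.912, -0.334)
t=2.600: state=(-1.927, 0.116)
t=2.800: state=(-1.882, 0.317)
t=3.000: state=(-1.807, 0.419)
t=3.200: state=(-1.716, 0.486)
t=3.400: state=(-1.613, 0.546)
t=3.600: state=(-1.497, 0.612)
t=3.800: state=(-1.367, 0.694)
t=3.990: state=(-1.226, 0.797)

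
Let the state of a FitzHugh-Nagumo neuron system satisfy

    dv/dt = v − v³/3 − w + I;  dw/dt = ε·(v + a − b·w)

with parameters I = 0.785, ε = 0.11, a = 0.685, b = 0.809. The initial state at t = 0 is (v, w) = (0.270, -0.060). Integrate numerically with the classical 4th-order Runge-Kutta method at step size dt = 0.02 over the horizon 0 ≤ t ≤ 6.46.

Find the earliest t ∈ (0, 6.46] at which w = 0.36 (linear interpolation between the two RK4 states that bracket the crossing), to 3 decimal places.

t = 1.965

t=0.000: state=(0.270, -0.060)
step 1 (dt=0.02): k1=(1.108, 0.110), k2=(1.118, 0.112), k3=(1.118, 0.112), k4=(1.127, 0.113); state += dt/6·(k1+2k2+2k3+k4)
t=0.020: state=(0.292, -0.058)
t=0.040: state=(0.315, -0.055)
t=0.060: state=(0.338, -0.053)
continuing one RK4 step at a time; state shown every 25 steps (Δt=0.5):
t=0.500: state=(0.924, 0.011)
t=1.000: state=(1.560, 0.115)
t=1.500: state=(1.854, 0.241)
t=1.960: state=(1.909, 0.359)
next step: t=1.980: state=(1.910, 0.364) — w has crossed 0.36
linear interpolation between t=1.960 (0.35871) and t=1.980 (0.36378) → t≈1.965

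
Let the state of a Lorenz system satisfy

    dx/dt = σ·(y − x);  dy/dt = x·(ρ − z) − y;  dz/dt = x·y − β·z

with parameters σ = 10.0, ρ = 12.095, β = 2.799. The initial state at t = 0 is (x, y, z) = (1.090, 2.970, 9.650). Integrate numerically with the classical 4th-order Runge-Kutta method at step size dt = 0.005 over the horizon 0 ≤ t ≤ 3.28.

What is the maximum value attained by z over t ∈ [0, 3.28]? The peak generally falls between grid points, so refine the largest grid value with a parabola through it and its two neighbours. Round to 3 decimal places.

t=0.000: state=(1.090, 2.970, 9.650)
step 1 (dt=0.005): k1=(18.800, -0.305, -23.773), k2=(18.322, -0.122, -23.468), k3=(18.339, -0.126, -23.473), k4=(17.877, 0.059, -23.173); state += dt/6·(k1+2k2+2k3+k4)
t=0.005: state=(1.182, 2.969, 9.533)
t=0.010: state=(1.269, 2.971, 9.418)
t=0.015: state=(1.352, 2.974, 9.307)
continuing one RK4 step at a time; state shown every 40 steps (Δt=0.2):
t=0.200: state=(3.296, 4.308, 6.833)
t=0.400: state=(5.995, 7.570, 8.341)
t=0.600: state=(7.688, 7.248, 13.698)
t=0.800: state=(5.114, 3.746, 12.967)
t=1.000: state=(3.730, 3.702, 9.623)
t=1.200: state=(4.655, 5.521, 8.395)
t=1.400: state=(6.568, 7.322, 10.681)
t=1.600: state=(6.547, 5.785, 13.148)
t=1.800: state=(4.838, 4.218, 11.591)
t=2.000: state=(4.509, 4.769, 9.651)
t=2.200: state=(5.563, 6.231, 9.809)
t=2.400: state=(6.454, 6.501, 11.807)
t=2.600: state=(5.731, 5.147, 12.214)
t=2.800: state=(4.892, 4.740, 10.801)
t=3.000: state=(5.150, 5.506, 10.038)
t=3.200: state=(5.942, 6.254, 10.867)
t=3.280: state=(6.113, 6.216, 11.396)
largest grid value and its neighbours: z(0.665)=14.31451, z(0.670)=14.31961, z(0.675)=14.31904
parabola through these three points peaks at t≈0.672 with z≈14.32007

max z = 14.320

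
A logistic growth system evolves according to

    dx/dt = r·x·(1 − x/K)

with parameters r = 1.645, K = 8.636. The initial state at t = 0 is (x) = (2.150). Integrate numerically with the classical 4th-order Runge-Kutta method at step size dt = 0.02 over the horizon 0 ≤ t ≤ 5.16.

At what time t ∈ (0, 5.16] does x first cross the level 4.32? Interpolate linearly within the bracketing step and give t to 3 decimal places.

t = 0.672

t=0.000: state=(2.150)
step 1 (dt=0.02): k1=(2.656), k2=(2.678), k3=(2.678), k4=(2.700); state += dt/6·(k1+2k2+2k3+k4)
t=0.020: state=(2.204)
t=0.040: state=(2.258)
t=0.060: state=(2.313)
continuing one RK4 step at a time; state shown every 10 steps (Δt=0.2):
t=0.200: state=(2.723)
t=0.400: state=(3.370)
t=0.600: state=(4.065)
t=0.660: state=(4.278)
next step: t=0.680: state=(4.349) — x has crossed 4.32
linear interpolation between t=0.660 (4.27811) and t=0.680 (4.34914) → t≈0.672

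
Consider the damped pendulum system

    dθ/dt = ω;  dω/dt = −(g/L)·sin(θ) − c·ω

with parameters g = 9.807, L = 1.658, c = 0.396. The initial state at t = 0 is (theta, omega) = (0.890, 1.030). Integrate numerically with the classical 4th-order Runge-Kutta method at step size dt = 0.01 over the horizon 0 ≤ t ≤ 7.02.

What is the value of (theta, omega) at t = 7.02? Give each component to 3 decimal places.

t=0.000: state=(0.890, 1.030)
step 1 (dt=0.01): k1=(1.030, -5.004), k2=(1.005, -5.013), k3=(1.005, -5.013), k4=(0.980, -5.022); state += dt/6·(k1+2k2+2k3+k4)
t=0.010: state=(0.900, 0.980)
t=0.020: state=(0.910, 0.930)
t=0.030: state=(0.919, 0.879)
continuing one RK4 step at a time; state shown every 25 steps (Δt=0.25):
t=0.250: state=(0.990, -0.225)
t=0.500: state=(0.791, -1.315)
t=0.750: state=(0.368, -1.969)
t=1.000: state=(-0.135, -1.938)
t=1.250: state=(-0.546, -1.265)
t=1.500: state=(-0.742, -0.277)
t=1.750: state=(-0.687, 0.692)
t=2.000: state=(-0.419, 1.378)
t=2.250: state=(-0.039, 1.568)
t=2.500: state=(0.318, 1.211)
t=2.750: state=(0.536, 0.493)
t=3.000: state=(0.558, -0.306)
t=3.250: state=(0.397, -0.938)
t=3.500: state=(0.119, -1.213)
t=3.750: state=(-0.173, -1.053)
t=4.000: state=(-0.379, -0.555)
t=4.250: state=(-0.439, 0.075)
t=4.500: state=(-0.348, 0.621)
t=4.750: state=(-0.150, 0.915)
t=5.000: state=(0.081, 0.873)
t=5.250: state=(0.262, 0.539)
t=5.500: state=(0.338, 0.058)
t=5.750: state=(0.293, -0.397)
t=6.000: state=(0.154, -0.678)
t=6.250: state=(-0.024, -0.704)
t=6.500: state=(-0.178, -0.488)
t=6.750: state=(-0.256, -0.128)
t=7.000: state=(-0.241, 0.241)
t=7.020: state=(-0.236, 0.267)

(theta, omega) = (-0.236, 0.267)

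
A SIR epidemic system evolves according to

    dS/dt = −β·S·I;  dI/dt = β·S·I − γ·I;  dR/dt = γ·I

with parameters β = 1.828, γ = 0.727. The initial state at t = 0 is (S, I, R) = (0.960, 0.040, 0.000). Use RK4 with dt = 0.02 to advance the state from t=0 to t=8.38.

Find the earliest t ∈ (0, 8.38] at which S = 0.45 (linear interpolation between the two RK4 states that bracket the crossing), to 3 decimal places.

t = 2.872

t=0.000: state=(0.960, 0.040, 0.000)
step 1 (dt=0.02): k1=(-0.070, 0.041, 0.029), k2=(-0.071, 0.041, 0.029), k3=(-0.071, 0.041, 0.029), k4=(-0.072, 0.042, 0.030); state += dt/6·(k1+2k2+2k3+k4)
t=0.020: state=(0.959, 0.041, 0.001)
t=0.040: state=(0.957, 0.042, 0.001)
t=0.060: state=(0.956, 0.043, 0.002)
continuing one RK4 step at a time; state shown every 25 steps (Δt=0.5):
t=0.500: state=(0.915, 0.066, 0.019)
t=1.000: state=(0.849, 0.102, 0.049)
t=1.500: state=(0.757, 0.149, 0.094)
t=2.000: state=(0.646, 0.196, 0.157)
t=2.500: state=(0.531, 0.234, 0.236)
t=2.860: state=(0.452, 0.248, 0.299)
next step: t=2.880: state=(0.448, 0.249, 0.303) — S has crossed 0.45
linear interpolation between t=2.860 (0.45242) and t=2.880 (0.44832) → t≈2.872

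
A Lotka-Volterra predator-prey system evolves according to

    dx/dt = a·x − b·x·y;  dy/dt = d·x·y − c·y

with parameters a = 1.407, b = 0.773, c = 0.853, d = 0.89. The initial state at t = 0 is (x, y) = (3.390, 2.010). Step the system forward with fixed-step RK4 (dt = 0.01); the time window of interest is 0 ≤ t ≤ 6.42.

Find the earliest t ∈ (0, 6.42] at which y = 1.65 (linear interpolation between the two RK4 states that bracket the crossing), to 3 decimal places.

t=0.000: state=(3.390, 2.010)
step 1 (dt=0.01): k1=(-0.497, 4.350), k2=(-0.554, 4.392), k3=(-0.555, 4.392), k4=(-0.612, 4.435); state += dt/6·(k1+2k2+2k3+k4)
t=0.010: state=(3.384, 2.054)
t=0.020: state=(3.378, 2.099)
t=0.030: state=(3.370, 2.144)
continuing one RK4 step at a time; state shown every 25 steps (Δt=0.25):
t=0.250: state=(2.898, 3.313)
t=0.500: state=(1.906, 4.584)
t=0.750: state=(1.047, 5.109)
t=1.000: state=(0.561, 4.906)
t=1.250: state=(0.325, 4.360)
t=1.500: state=(0.211, 3.734)
t=1.750: state=(0.155, 3.140)
t=2.000: state=(0.126, 2.616)
t=2.250: state=(0.113, 2.170)
t=2.500: state=(0.110, 1.797)
t=2.610: state=(0.111, 1.654)
next step: t=2.620: state=(0.111, 1.642) — y has crossed 1.65
linear interpolation between t=2.610 (1.65407) and t=2.620 (1.64164) → t≈2.613

t = 2.613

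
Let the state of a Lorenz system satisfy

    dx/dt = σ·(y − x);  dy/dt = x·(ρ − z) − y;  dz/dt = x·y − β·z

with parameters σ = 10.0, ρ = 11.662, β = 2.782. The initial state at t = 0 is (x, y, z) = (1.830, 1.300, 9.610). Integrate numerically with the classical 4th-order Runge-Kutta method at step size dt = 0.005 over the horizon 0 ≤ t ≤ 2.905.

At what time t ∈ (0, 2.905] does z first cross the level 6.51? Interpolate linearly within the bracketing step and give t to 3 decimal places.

t = 0.160

t=0.000: state=(1.830, 1.300, 9.610)
step 1 (dt=0.005): k1=(-5.300, 2.455, -24.356), k2=(-5.106, 2.532, -24.193), k3=(-5.109, 2.533, -24.193), k4=(-4.918, 2.608, -24.030); state += dt/6·(k1+2k2+2k3+k4)
t=0.005: state=(1.804, 1.313, 9.489)
t=0.010: state=(1.781, 1.326, 9.370)
t=0.015: state=(1.759, 1.340, 9.252)
continuing one RK4 step at a time; state shown every 20 steps (Δt=0.1):
t=0.100: state=(1.621, 1.680, 7.491)
t=0.160: state=(1.732, 2.037, 6.511)
next step: t=0.165: state=(1.748, 2.072, 6.438) — z has crossed 6.51
linear interpolation between t=0.160 (6.51060) and t=0.165 (6.43841) → t≈0.160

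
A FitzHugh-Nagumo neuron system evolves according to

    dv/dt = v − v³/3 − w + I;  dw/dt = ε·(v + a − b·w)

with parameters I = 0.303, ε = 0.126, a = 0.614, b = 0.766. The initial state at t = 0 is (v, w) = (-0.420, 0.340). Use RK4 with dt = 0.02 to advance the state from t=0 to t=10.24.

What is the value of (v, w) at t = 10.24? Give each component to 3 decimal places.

(v, w) = (-1.078, -0.438)

t=0.000: state=(-0.420, 0.340)
step 1 (dt=0.02): k1=(-0.432, -0.008), k2=(-0.436, -0.009), k3=(-0.436, -0.009), k4=(-0.439, -0.009); state += dt/6·(k1+2k2+2k3+k4)
t=0.020: state=(-0.429, 0.340)
t=0.040: state=(-0.438, 0.340)
t=0.060: state=(-0.447, 0.339)
continuing one RK4 step at a time; state shown every 25 steps (Δt=0.5):
t=0.500: state=(-0.679, 0.328)
t=1.000: state=(-1.003, 0.299)
t=1.500: state=(-1.305, 0.251)
t=2.000: state=(-1.499, 0.190)
t=2.500: state=(-1.581, 0.124)
t=3.000: state=(-1.598, 0.058)
t=3.500: state=(-1.583, -0.005)
t=4.000: state=(-1.554, -0.064)
t=4.500: state=(-1.520, -0.117)
t=5.000: state=(-1.484, -0.166)
t=5.500: state=(-1.446, -0.211)
t=6.000: state=(-1.408, -0.251)
t=6.500: state=(-1.370, -0.287)
t=7.000: state=(-1.331, -0.319)
t=7.500: state=(-1.293, -0.347)
t=8.000: state=(-1.254, -0.371)
t=8.500: state=(-1.216, -0.391)
t=9.000: state=(-1.177, -0.409)
t=9.500: state=(-1.137, -0.423)
t=10.000: state=(-1.098, -0.434)
t=10.240: state=(-1.078, -0.438)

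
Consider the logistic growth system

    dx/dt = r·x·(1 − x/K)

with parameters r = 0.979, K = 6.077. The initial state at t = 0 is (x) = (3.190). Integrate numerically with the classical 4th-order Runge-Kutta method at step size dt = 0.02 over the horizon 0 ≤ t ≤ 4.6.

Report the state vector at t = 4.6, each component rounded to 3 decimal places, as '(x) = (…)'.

t=0.000: state=(3.190)
step 1 (dt=0.02): k1=(1.484), k2=(1.483), k3=(1.483), k4=(1.482); state += dt/6·(k1+2k2+2k3+k4)
t=0.020: state=(3.220)
t=0.040: state=(3.249)
t=0.060: state=(3.279)
continuing one RK4 step at a time; state shown every 10 steps (Δt=0.2):
t=0.200: state=(3.484)
t=0.400: state=(3.770)
t=0.600: state=(4.043)
t=0.800: state=(4.299)
t=1.000: state=(4.535)
t=1.200: state=(4.749)
t=1.400: state=(4.941)
t=1.600: state=(5.111)
t=1.800: state=(5.260)
t=2.000: state=(5.389)
t=2.200: state=(5.499)
t=2.400: state=(5.594)
t=2.600: state=(5.674)
t=2.800: state=(5.742)
t=3.000: state=(5.799)
t=3.200: state=(5.846)
t=3.400: state=(5.886)
t=3.600: state=(5.919)
t=3.800: state=(5.947)
t=4.000: state=(5.969)
t=4.200: state=(5.988)
t=4.400: state=(6.004)
t=4.600: state=(6.017)

(x) = (6.017)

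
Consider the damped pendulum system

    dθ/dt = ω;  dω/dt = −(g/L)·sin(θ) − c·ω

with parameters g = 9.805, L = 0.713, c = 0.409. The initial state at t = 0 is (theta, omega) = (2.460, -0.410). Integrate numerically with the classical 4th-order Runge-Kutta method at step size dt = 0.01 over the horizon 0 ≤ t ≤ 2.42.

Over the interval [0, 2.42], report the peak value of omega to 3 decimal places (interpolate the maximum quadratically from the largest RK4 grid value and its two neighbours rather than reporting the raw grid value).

t=0.000: state=(2.460, -0.410)
step 1 (dt=0.01): k1=(-0.410, -8.496), k2=(-0.452, -8.501), k3=(-0.453, -8.503), k4=(-0.495, -8.510); state += dt/6·(k1+2k2+2k3+k4)
t=0.010: state=(2.455, -0.495)
t=0.020: state=(2.450, -0.580)
t=0.030: state=(2.444, -0.666)
continuing one RK4 step at a time; state shown every 10 steps (Δt=0.1):
t=0.100: state=(2.376, -1.278)
t=0.200: state=(2.201, -2.234)
t=0.300: state=(1.925, -3.323)
t=0.400: state=(1.533, -4.510)
t=0.500: state=(1.025, -5.609)
t=0.600: state=(0.426, -6.269)
t=0.700: state=(-0.202, -6.161)
t=0.800: state=(-0.780, -5.277)
t=0.900: state=(-1.242, -3.925)
t=1.000: state=(-1.561, -2.442)
t=1.100: state=(-1.732, -1.003)
t=1.200: state=(-1.764, 0.360)
t=1.300: state=(-1.662, 1.677)
t=1.400: state=(-1.430, 2.954)
t=1.500: state=(-1.075, 4.112)
t=1.600: state=(-0.618, 4.952)
t=1.700: state=(-0.103, 5.225)
t=1.800: state=(0.404, 4.809)
t=1.900: state=(0.839, 3.827)
t=2.000: state=(1.159, 2.537)
t=2.100: state=(1.344, 1.153)
t=2.200: state=(1.390, -0.216)
t=2.300: state=(1.303, -1.524)
t=2.400: state=(1.089, -2.719)
t=2.420: state=(1.033, -2.936)
largest grid value and its neighbours: omega(1.680)=5.22472, omega(1.690)=5.22820, omega(1.700)=5.22458
parabola through these three points peaks at t≈1.690 with omega≈5.22820

max omega = 5.228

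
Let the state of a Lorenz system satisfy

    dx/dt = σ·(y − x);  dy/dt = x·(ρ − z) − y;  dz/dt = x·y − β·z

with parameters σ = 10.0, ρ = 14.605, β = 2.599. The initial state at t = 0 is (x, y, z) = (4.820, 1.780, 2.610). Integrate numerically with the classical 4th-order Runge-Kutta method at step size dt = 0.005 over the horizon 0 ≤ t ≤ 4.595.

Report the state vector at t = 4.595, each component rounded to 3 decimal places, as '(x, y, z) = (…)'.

t=0.000: state=(4.820, 1.780, 2.610)
step 1 (dt=0.005): k1=(-30.400, 56.036, 1.796), k2=(-28.239, 54.963, 2.314), k3=(-28.320, 55.024, 2.308), k4=(-26.233, 54.008, 2.801); state += dt/6·(k1+2k2+2k3+k4)
t=0.005: state=(4.679, 2.055, 2.622)
t=0.010: state=(4.557, 2.320, 2.638)
t=0.015: state=(4.454, 2.578, 2.659)
continuing one RK4 step at a time; state shown every 40 steps (Δt=0.2):
t=0.200: state=(7.457, 10.983, 7.541)
t=0.400: state=(9.793, 6.451, 21.350)
t=0.600: state=(2.441, 0.383, 14.834)
t=0.800: state=(0.919, 0.926, 8.934)
t=1.000: state=(1.656, 2.413, 5.627)
t=1.200: state=(4.558, 6.916, 5.591)
t=1.400: state=(9.907, 11.263, 15.778)
t=1.600: state=(5.780, 2.335, 18.268)
t=1.800: state=(1.999, 1.487, 11.625)
t=2.000: state=(2.379, 3.150, 7.624)
t=2.200: state=(5.281, 7.479, 7.728)
t=2.400: state=(9.265, 9.682, 16.367)
t=2.600: state=(5.529, 2.968, 17.049)
t=2.800: state=(2.809, 2.558, 11.515)
t=3.000: state=(3.738, 4.852, 8.622)
t=3.200: state=(7.032, 8.899, 11.252)
t=3.400: state=(8.040, 6.658, 17.524)
t=3.600: state=(4.435, 3.139, 14.581)
t=3.800: state=(3.662, 4.051, 10.657)
t=4.000: state=(5.586, 7.009, 10.331)
t=4.200: state=(7.894, 8.145, 15.118)
t=4.400: state=(6.005, 4.513, 15.964)
t=4.595: state=(4.197, 3.968, 12.525)

(x, y, z) = (4.197, 3.968, 12.525)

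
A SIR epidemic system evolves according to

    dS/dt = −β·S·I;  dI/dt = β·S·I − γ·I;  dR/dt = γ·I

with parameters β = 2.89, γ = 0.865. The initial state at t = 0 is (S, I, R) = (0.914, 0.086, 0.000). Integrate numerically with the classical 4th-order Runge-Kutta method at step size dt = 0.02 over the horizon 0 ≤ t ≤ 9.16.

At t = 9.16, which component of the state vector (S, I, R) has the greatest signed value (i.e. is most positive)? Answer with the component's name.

t=0.000: state=(0.914, 0.086, 0.000)
step 1 (dt=0.02): k1=(-0.227, 0.153, 0.074), k2=(-0.231, 0.155, 0.076), k3=(-0.231, 0.155, 0.076), k4=(-0.234, 0.157, 0.077); state += dt/6·(k1+2k2+2k3+k4)
t=0.020: state=(0.909, 0.089, 0.002)
t=0.040: state=(0.905, 0.092, 0.003)
t=0.060: state=(0.900, 0.096, 0.005)
continuing one RK4 step at a time; state shown every 25 steps (Δt=0.5):
t=0.500: state=(0.754, 0.188, 0.058)
t=1.000: state=(0.525, 0.309, 0.166)
t=1.500: state=(0.319, 0.366, 0.315)
t=2.000: state=(0.190, 0.340, 0.470)
t=2.500: state=(0.122, 0.275, 0.604)
t=3.000: state=(0.086, 0.207, 0.707)
t=3.500: state=(0.067, 0.149, 0.784)
t=4.000: state=(0.055, 0.106, 0.839)
t=4.500: state=(0.049, 0.074, 0.877)
t=5.000: state=(0.045, 0.051, 0.904)
t=5.500: state=(0.042, 0.035, 0.923)
t=6.000: state=(0.040, 0.024, 0.935)
t=6.500: state=(0.039, 0.017, 0.944)
t=7.000: state=(0.038, 0.012, 0.950)
t=7.500: state=(0.038, 0.008, 0.954)
t=8.000: state=(0.037, 0.005, 0.957)
t=8.500: state=(0.037, 0.004, 0.959)
t=9.000: state=(0.037, 0.003, 0.961)
t=9.160: state=(0.037, 0.002, 0.961)
compare at T: S=0.037, I=0.002, R=0.961

largest component: R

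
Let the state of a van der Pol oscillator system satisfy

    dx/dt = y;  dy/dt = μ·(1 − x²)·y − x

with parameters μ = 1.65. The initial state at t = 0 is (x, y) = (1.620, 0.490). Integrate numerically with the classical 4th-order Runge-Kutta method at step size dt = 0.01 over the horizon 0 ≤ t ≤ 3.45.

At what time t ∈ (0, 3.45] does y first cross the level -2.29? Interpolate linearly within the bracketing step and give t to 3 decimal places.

t=0.000: state=(1.620, 0.490)
step 1 (dt=0.01): k1=(0.490, -2.933), k2=(0.475, -2.903), k3=(0.475, -2.903), k4=(0.461, -2.872); state += dt/6·(k1+2k2+2k3+k4)
t=0.010: state=(1.625, 0.461)
t=0.020: state=(1.629, 0.433)
t=0.030: state=(1.633, 0.405)
continuing one RK4 step at a time; state shown every 20 steps (Δt=0.2):
t=0.200: state=(1.668, 0.026)
t=0.400: state=(1.644, -0.238)
t=0.600: state=(1.580, -0.392)
t=0.800: state=(1.490, -0.499)
t=1.000: state=(1.381, -0.595)
t=1.200: state=(1.252, -0.702)
t=1.400: state=(1.098, -0.840)
t=1.600: state=(0.912, -1.038)
t=1.800: state=(0.676, -1.339)
t=2.000: state=(0.364, -1.816)
t=2.130: state=(0.101, -2.256)
next step: t=2.140: state=(0.078, -2.294) — y has crossed -2.29
linear interpolation between t=2.130 (-2.25597) and t=2.140 (-2.29410) → t≈2.139

t = 2.139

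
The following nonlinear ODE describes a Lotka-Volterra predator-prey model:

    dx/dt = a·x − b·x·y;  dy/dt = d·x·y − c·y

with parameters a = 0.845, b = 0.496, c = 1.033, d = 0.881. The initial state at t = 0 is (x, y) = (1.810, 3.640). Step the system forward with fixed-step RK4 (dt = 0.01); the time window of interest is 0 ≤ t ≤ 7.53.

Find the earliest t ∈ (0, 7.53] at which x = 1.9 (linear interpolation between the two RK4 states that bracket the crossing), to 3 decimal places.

t=0.000: state=(1.810, 3.640)
step 1 (dt=0.01): k1=(-1.738, 2.044), k2=(-1.739, 2.022), k3=(-1.739, 2.022), k4=(-1.740, 2.000); state += dt/6·(k1+2k2+2k3+k4)
t=0.010: state=(1.793, 3.660)
t=0.020: state=(1.775, 3.680)
t=0.030: state=(1.758, 3.699)
continuing one RK4 step at a time; state shown every 25 steps (Δt=0.25):
t=0.250: state=(1.388, 3.995)
t=0.500: state=(1.039, 4.025)
t=0.750: state=(0.789, 3.795)
t=1.000: state=(0.622, 3.420)
t=1.250: state=(0.517, 2.992)
t=1.500: state=(0.452, 2.570)
t=1.750: state=(0.416, 2.183)
t=2.000: state=(0.401, 1.844)
t=2.250: state=(0.401, 1.555)
t=2.500: state=(0.415, 1.314)
t=2.750: state=(0.441, 1.115)
t=3.000: state=(0.479, 0.953)
t=3.250: state=(0.530, 0.822)
t=3.500: state=(0.596, 0.719)
t=3.750: state=(0.677, 0.639)
t=4.000: state=(0.775, 0.579)
t=4.250: state=(0.894, 0.537)
t=4.500: state=(1.034, 0.512)
t=4.750: state=(1.200, 0.506)
t=5.000: state=(1.391, 0.520)
t=5.250: state=(1.608, 0.558)
t=5.500: state=(1.845, 0.630)
t=5.550: state=(1.895, 0.650)
next step: t=5.560: state=(1.905, 0.654) — x has crossed 1.9
linear interpolation between t=5.550 (1.89478) and t=5.560 (1.90469) → t≈5.555

t = 5.555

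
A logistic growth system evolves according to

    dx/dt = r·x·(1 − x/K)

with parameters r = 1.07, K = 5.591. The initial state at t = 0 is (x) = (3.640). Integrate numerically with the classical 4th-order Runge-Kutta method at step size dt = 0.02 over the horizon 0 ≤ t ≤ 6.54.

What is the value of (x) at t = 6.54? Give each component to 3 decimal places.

(x) = (5.588)

t=0.000: state=(3.640)
step 1 (dt=0.02): k1=(1.359), k2=(1.355), k3=(1.355), k4=(1.350); state += dt/6·(k1+2k2+2k3+k4)
t=0.020: state=(3.667)
t=0.040: state=(3.694)
t=0.060: state=(3.721)
continuing one RK4 step at a time; state shown every 25 steps (Δt=0.5):
t=0.500: state=(4.255)
t=1.000: state=(4.723)
t=1.500: state=(5.048)
t=2.000: state=(5.259)
t=2.500: state=(5.392)
t=3.000: state=(5.473)
t=3.500: state=(5.521)
t=4.000: state=(5.550)
t=4.500: state=(5.567)
t=5.000: state=(5.577)
t=5.500: state=(5.583)
t=6.000: state=(5.586)
t=6.500: state=(5.588)
t=6.540: state=(5.588)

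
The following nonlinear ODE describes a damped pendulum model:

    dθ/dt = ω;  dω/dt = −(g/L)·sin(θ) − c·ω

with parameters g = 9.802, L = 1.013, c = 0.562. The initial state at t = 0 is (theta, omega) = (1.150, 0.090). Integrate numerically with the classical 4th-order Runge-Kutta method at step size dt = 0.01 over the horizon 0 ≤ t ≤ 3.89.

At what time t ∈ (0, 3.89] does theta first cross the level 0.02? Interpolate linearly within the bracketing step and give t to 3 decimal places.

t = 0.589

t=0.000: state=(1.150, 0.090)
step 1 (dt=0.01): k1=(0.090, -8.883), k2=(0.046, -8.859), k3=(0.046, -8.859), k4=(0.001, -8.835); state += dt/6·(k1+2k2+2k3+k4)
t=0.010: state=(1.150, 0.001)
t=0.020: state=(1.150, -0.087)
t=0.030: state=(1.149, -0.174)
continuing one RK4 step at a time; state shown every 20 steps (Δt=0.2):
t=0.200: state=(0.999, -1.549)
t=0.400: state=(0.564, -2.682)
t=0.580: state=(0.047, -2.915)
next step: t=0.590: state=(0.018, -2.902) — theta has crossed 0.02
linear interpolation between t=0.580 (0.04659) and t=0.590 (0.01750) → t≈0.589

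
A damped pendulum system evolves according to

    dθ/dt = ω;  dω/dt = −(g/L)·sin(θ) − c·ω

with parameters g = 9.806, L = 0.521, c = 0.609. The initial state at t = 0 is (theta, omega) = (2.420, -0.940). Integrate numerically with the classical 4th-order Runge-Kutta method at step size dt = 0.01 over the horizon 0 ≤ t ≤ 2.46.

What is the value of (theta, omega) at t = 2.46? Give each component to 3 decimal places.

t=0.000: state=(2.420, -0.940)
step 1 (dt=0.01): k1=(-0.940, -11.861), k2=(-0.999, -11.891), k3=(-0.999, -11.895), k4=(-1.059, -11.929); state += dt/6·(k1+2k2+2k3+k4)
t=0.010: state=(2.410, -1.059)
t=0.020: state=(2.399, -1.179)
t=0.030: state=(2.386, -1.299)
continuing one RK4 step at a time; state shown every 10 steps (Δt=0.1):
t=0.100: state=(2.265, -2.180)
t=0.200: state=(1.978, -3.591)
t=0.300: state=(1.541, -5.155)
t=0.400: state=(0.952, -6.561)
t=0.500: state=(0.255, -7.192)
t=0.600: state=(-0.444, -6.583)
t=0.700: state=(-1.027, -4.964)
t=0.800: state=(-1.424, -2.952)
t=0.900: state=(-1.618, -0.956)
t=1.000: state=(-1.619, 0.923)
t=1.100: state=(-1.437, 2.691)
t=1.200: state=(-1.087, 4.269)
t=1.300: state=(-0.599, 5.375)
t=1.400: state=(-0.041, 5.623)
t=1.500: state=(0.492, 4.872)
t=1.600: state=(0.909, 3.396)
t=1.700: state=(1.161, 1.614)
t=1.800: state=(1.231, -0.190)
t=1.900: state=(1.127, -1.875)
t=2.000: state=(0.865, -3.303)
t=2.100: state=(0.482, -4.248)
t=2.200: state=(0.040, -4.463)
t=2.300: state=(-0.383, -3.877)
t=2.400: state=(-0.715, -2.681)
t=2.460: state=(-0.850, -1.800)

(theta, omega) = (-0.850, -1.800)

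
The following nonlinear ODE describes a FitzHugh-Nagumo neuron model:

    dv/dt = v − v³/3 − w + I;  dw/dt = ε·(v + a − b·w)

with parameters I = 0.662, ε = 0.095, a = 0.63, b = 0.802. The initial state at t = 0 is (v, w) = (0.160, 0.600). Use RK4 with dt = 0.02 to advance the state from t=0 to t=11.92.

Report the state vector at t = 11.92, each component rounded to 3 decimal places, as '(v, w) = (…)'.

t=0.000: state=(0.160, 0.600)
step 1 (dt=0.02): k1=(0.221, 0.029), k2=(0.222, 0.030), k3=(0.223, 0.030), k4=(0.224, 0.030); state += dt/6·(k1+2k2+2k3+k4)
t=0.020: state=(0.164, 0.601)
t=0.040: state=(0.169, 0.601)
t=0.060: state=(0.174, 0.602)
continuing one RK4 step at a time; state shown every 25 steps (Δt=0.5):
t=0.500: state=(0.297, 0.617)
t=1.000: state=(0.498, 0.642)
t=1.500: state=(0.771, 0.677)
t=2.000: state=(1.080, 0.724)
t=2.500: state=(1.339, 0.783)
t=3.000: state=(1.491, 0.849)
t=3.500: state=(1.550, 0.918)
t=4.000: state=(1.555, 0.986)
t=4.500: state=(1.534, 1.050)
t=5.000: state=(1.500, 1.111)
t=5.500: state=(1.461, 1.168)
t=6.000: state=(1.417, 1.221)
t=6.500: state=(1.371, 1.270)
t=7.000: state=(1.322, 1.314)
t=7.500: state=(1.270, 1.355)
t=8.000: state=(1.216, 1.391)
t=8.500: state=(1.157, 1.424)
t=9.000: state=(1.094, 1.453)
t=9.500: state=(1.023, 1.477)
t=10.000: state=(0.944, 1.497)
t=10.500: state=(0.850, 1.512)
t=11.000: state=(0.735, 1.522)
t=11.500: state=(0.587, 1.526)
t=11.920: state=(0.419, 1.522)

(v, w) = (0.419, 1.522)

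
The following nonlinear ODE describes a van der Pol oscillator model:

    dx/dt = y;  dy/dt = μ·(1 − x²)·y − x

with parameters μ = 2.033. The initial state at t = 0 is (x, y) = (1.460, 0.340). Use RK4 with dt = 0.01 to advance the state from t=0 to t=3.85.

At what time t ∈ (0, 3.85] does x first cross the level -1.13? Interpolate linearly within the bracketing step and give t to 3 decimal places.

t = 2.266

t=0.000: state=(1.460, 0.340)
step 1 (dt=0.01): k1=(0.340, -2.242), k2=(0.329, -2.221), k3=(0.329, -2.221), k4=(0.318, -2.201); state += dt/6·(k1+2k2+2k3+k4)
t=0.010: state=(1.463, 0.318)
t=0.020: state=(1.466, 0.296)
t=0.030: state=(1.469, 0.275)
continuing one RK4 step at a time; state shown every 20 steps (Δt=0.2):
t=0.200: state=(1.489, -0.025)
t=0.400: state=(1.459, -0.250)
t=0.600: state=(1.394, -0.398)
t=0.800: state=(1.302, -0.516)
t=1.000: state=(1.187, -0.636)
t=1.200: state=(1.046, -0.789)
t=1.400: state=(0.867, -1.011)
t=1.600: state=(0.632, -1.369)
t=1.800: state=(0.303, -1.982)
t=2.000: state=(-0.186, -2.968)
t=2.200: state=(-0.880, -3.817)
t=2.260: state=(-1.109, -3.761)
next step: t=2.270: state=(-1.146, -3.729) — x has crossed -1.13
linear interpolation between t=2.260 (-1.10853) and t=2.270 (-1.14598) → t≈2.266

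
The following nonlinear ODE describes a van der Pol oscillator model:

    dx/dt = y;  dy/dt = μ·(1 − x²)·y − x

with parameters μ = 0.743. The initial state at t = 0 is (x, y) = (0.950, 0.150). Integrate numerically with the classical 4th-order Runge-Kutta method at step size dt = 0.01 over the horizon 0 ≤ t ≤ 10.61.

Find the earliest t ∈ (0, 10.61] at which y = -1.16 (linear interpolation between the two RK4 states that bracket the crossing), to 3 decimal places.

t = 1.341

t=0.000: state=(0.950, 0.150)
step 1 (dt=0.01): k1=(0.150, -0.939), k2=(0.145, -0.940), k3=(0.145, -0.940), k4=(0.141, -0.942); state += dt/6·(k1+2k2+2k3+k4)
t=0.010: state=(0.951, 0.141)
t=0.020: state=(0.953, 0.131)
t=0.030: state=(0.954, 0.122)
continuing one RK4 step at a time; state shown every 50 steps (Δt=0.5):
t=0.500: state=(0.905, -0.328)
t=1.000: state=(0.623, -0.807)
t=1.340: state=(0.289, -1.159)
next step: t=1.350: state=(0.278, -1.170) — y has crossed -1.16
linear interpolation between t=1.340 (-1.15872) and t=1.350 (-1.16951) → t≈1.341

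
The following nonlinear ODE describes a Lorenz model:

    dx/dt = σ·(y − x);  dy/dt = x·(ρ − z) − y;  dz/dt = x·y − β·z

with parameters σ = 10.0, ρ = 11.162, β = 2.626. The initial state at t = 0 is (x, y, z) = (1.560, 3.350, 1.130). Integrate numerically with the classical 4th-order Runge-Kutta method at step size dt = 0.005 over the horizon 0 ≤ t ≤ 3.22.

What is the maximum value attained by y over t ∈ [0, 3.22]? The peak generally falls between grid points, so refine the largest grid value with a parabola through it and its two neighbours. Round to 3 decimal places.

max y = 10.547

t=0.000: state=(1.560, 3.350, 1.130)
step 1 (dt=0.005): k1=(17.900, 12.300, 2.259), k2=(17.760, 12.709, 2.443), k3=(17.774, 12.704, 2.442), k4=(17.647, 13.108, 2.629); state += dt/6·(k1+2k2+2k3+k4)
t=0.005: state=(1.649, 3.414, 1.142)
t=0.010: state=(1.737, 3.481, 1.156)
t=0.015: state=(1.823, 3.552, 1.172)
continuing one RK4 step at a time; state shown every 40 steps (Δt=0.2):
t=0.200: state=(5.649, 8.293, 4.137)
t=0.400: state=(9.204, 8.484, 14.906)
t=0.600: state=(4.086, 1.602, 13.517)
t=0.800: state=(1.613, 1.313, 8.457)
t=1.000: state=(1.895, 2.394, 5.469)
t=1.200: state=(3.677, 5.017, 4.844)
t=1.400: state=(6.941, 8.442, 8.956)
t=1.600: state=(7.025, 5.501, 14.016)
t=1.800: state=(3.775, 2.671, 11.266)
t=2.000: state=(2.961, 3.124, 8.006)
t=2.200: state=(4.094, 5.019, 6.939)
t=2.400: state=(6.211, 7.139, 9.301)
t=2.600: state=(6.499, 5.772, 12.469)
t=2.800: state=(4.557, 3.736, 11.223)
t=3.000: state=(3.829, 3.903, 8.936)
t=3.200: state=(4.625, 5.273, 8.275)
t=3.220: state=(4.757, 5.434, 8.341)
largest grid value and its neighbours: y(0.305)=10.53724, y(0.310)=10.54643, y(0.315)=10.54277
parabola through these three points peaks at t≈0.311 with y≈10.54673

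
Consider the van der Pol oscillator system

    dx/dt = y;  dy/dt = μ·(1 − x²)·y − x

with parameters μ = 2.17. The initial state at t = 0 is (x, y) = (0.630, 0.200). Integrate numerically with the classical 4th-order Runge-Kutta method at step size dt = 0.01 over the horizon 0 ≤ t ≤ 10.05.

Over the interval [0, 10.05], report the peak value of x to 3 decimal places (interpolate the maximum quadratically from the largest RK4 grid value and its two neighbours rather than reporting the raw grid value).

t=0.000: state=(0.630, 0.200)
step 1 (dt=0.01): k1=(0.200, -0.368), k2=(0.198, -0.372), k3=(0.198, -0.372), k4=(0.196, -0.376); state += dt/6·(k1+2k2+2k3+k4)
t=0.010: state=(0.632, 0.196)
t=0.020: state=(0.634, 0.192)
t=0.030: state=(0.636, 0.189)
continuing one RK4 step at a time; state shown every 50 steps (Δt=0.5):
t=0.500: state=(0.667, -0.083)
t=1.000: state=(0.508, -0.614)
t=1.500: state=(-0.067, -1.903)
t=2.000: state=(-1.398, -2.465)
t=2.500: state=(-1.856, 0.055)
t=3.000: state=(-1.730, 0.350)
t=3.500: state=(-1.530, 0.449)
t=4.000: state=(-1.271, 0.608)
t=4.500: state=(-0.885, 1.009)
t=5.000: state=(-0.093, 2.502)
t=5.500: state=(1.635, 2.719)
t=6.000: state=(2.011, -0.158)
t=6.500: state=(1.877, -0.321)
t=7.000: state=(1.702, -0.380)
t=7.500: state=(1.491, -0.471)
t=8.000: state=(1.216, -0.652)
t=8.500: state=(0.791, -1.142)
t=9.000: state=(-0.146, -3.016)
t=9.500: state=(-1.827, -1.732)
t=10.000: state=(-1.994, 0.222)
t=10.050: state=(-1.983, 0.246)
largest grid value and its neighbours: x(5.880)=2.02081, x(5.890)=2.02090, x(5.900)=2.02080
parabola through these three points peaks at t≈5.890 with x≈2.02090

max x = 2.021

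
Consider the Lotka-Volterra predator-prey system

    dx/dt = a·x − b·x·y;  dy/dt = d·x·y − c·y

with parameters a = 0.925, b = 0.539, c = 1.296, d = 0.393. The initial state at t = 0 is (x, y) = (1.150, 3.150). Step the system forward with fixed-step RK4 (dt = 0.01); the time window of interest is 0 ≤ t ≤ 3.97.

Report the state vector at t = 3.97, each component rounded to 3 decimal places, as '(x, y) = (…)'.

(x, y) = (6.085, 0.544)

t=0.000: state=(1.150, 3.150)
step 1 (dt=0.01): k1=(-0.889, -2.659), k2=(-0.877, -2.653), k3=(-0.877, -2.653), k4=(-0.866, -2.647); state += dt/6·(k1+2k2+2k3+k4)
t=0.010: state=(1.141, 3.123)
t=0.020: state=(1.133, 3.097)
t=0.030: state=(1.124, 3.071)
continuing one RK4 step at a time; state shown every 20 steps (Δt=0.2):
t=0.200: state=(1.013, 2.645)
t=0.400: state=(0.939, 2.203)
t=0.600: state=(0.910, 1.828)
t=0.800: state=(0.915, 1.515)
t=1.000: state=(0.948, 1.258)
t=1.200: state=(1.008, 1.048)
t=1.400: state=(1.094, 0.878)
t=1.600: state=(1.206, 0.742)
t=1.800: state=(1.348, 0.633)
t=2.000: state=(1.522, 0.546)
t=2.200: state=(1.734, 0.479)
t=2.400: state=(1.987, 0.428)
t=2.600: state=(2.288, 0.390)
t=2.800: state=(2.643, 0.365)
t=3.000: state=(3.060, 0.353)
t=3.200: state=(3.545, 0.353)
t=3.400: state=(4.103, 0.367)
t=3.600: state=(4.738, 0.401)
t=3.800: state=(5.443, 0.461)
t=3.970: state=(6.085, 0.544)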